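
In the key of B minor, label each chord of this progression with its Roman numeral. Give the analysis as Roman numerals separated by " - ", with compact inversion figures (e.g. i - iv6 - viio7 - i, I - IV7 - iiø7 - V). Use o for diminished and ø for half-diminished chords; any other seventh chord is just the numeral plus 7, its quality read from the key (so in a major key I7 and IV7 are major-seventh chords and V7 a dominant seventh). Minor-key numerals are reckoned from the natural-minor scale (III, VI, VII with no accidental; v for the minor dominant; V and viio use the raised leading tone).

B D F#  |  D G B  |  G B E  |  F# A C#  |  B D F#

i - VI64 - iv6 - v - i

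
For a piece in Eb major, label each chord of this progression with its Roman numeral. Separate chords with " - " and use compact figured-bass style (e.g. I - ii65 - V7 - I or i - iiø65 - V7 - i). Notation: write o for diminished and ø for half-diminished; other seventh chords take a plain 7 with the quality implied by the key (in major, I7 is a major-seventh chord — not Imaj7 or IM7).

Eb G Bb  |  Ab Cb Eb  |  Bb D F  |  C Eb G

I - iv - V - vi

Eb-G-Bb: root Eb is the tonic; major triad there is I.
Ab-Cb-Eb: minor triad on Ab — chromatic; iv (borrowed from the parallel minor).
Bb-D-F: major triad on Bb = scale degree 5 → V.
C-Eb-G has root C, degree 6 in Eb major, so vi.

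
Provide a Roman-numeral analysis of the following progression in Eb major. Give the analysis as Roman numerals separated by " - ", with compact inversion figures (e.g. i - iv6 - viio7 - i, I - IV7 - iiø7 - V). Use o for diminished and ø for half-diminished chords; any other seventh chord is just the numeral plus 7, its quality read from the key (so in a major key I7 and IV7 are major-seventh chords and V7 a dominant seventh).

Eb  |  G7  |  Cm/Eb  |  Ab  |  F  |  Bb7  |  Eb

I - V7/vi - vi6 - IV - V/V - V7 - I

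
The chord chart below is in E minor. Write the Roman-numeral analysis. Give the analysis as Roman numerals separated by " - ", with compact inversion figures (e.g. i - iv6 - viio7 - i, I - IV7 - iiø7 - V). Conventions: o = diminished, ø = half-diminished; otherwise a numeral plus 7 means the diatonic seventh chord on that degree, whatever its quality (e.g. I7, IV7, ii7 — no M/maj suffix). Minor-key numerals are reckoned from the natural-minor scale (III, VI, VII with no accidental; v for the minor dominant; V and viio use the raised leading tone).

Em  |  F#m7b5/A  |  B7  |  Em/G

Em: root E is the tonic; minor triad there is i.
F#m7b5/A has root F#, degree 2 in E minor, so iiø65.
B7: dominant seventh chord on B = scale degree 5 → V7.
Em/G: root E is the tonic; minor triad there is i6.

i - iiø65 - V7 - i6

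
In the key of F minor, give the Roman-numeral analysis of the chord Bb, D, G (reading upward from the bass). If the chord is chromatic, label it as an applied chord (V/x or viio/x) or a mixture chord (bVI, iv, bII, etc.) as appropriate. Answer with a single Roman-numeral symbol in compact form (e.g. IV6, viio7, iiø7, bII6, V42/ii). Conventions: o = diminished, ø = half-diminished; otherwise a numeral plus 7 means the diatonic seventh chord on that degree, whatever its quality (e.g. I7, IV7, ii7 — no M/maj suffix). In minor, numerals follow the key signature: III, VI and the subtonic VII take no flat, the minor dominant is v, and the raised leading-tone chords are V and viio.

Stacked in thirds the chord is G-Bb-D: a minor triad on G.
G is the second degree of F minor. This is the minor supertonic, borrowed from the parallel major (the Dorian ii).
With Bb in the bass the chord is in first inversion, so the figured bass is 6.

ii6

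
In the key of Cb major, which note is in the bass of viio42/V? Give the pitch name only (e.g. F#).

The applied chord viio42/V is rooted on F: F-Ab-Cb-Ebb.
The figure 42 means third inversion — the seventh is in the bass.

Ebb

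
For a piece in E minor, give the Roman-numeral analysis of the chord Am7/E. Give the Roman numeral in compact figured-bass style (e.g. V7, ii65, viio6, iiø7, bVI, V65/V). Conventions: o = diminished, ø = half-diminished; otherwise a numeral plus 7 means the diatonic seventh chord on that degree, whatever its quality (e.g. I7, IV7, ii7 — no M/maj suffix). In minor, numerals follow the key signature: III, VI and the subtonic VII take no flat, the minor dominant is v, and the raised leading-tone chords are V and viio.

iv43

Stacked in thirds the chord is A-C-E-G: a minor seventh chord on A.
In E minor, A is the subdominant; the diatonic minor seventh chord there is iv7.
With E in the bass the chord is in second inversion, so the figured bass is 43.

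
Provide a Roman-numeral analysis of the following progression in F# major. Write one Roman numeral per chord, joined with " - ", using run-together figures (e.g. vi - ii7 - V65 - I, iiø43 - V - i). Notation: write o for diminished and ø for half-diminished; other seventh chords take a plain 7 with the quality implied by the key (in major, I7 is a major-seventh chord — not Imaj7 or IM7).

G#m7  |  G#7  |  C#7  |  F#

G#m7 has root G#, degree 2 in F# major, so ii7.
G#7: chromatic; G# is V of V, so V7/V.
C#7 has root C#, degree 5 in F# major, so V7.
F#: major triad on F# = scale degree 1 → I.

ii7 - V7/V - V7 - I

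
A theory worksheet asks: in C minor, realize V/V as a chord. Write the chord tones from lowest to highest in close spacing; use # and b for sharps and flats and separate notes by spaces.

D F# A

The slash means an applied dominant: we want the dominant of V. In C minor, V is G major, and its dominant is built on D.
Building a major triad on D gives D-F#-A.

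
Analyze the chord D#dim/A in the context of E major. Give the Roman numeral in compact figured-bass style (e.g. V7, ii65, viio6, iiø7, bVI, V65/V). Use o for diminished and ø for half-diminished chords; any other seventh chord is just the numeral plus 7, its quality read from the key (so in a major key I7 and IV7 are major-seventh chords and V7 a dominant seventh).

The pitches D#-F#-A form a diminished triad rooted on D#.
D# is scale degree 7 in E major, and a diminished triad on that degree is written viio.
With A in the bass the chord is in second inversion, so the figured bass is 64.

viio64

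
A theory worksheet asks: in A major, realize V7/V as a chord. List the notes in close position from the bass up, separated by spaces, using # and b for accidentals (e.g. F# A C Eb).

B D# F# A

The slash means an applied dominant: we want the dominant of V. In A major, V is E major, and its dominant is built on B.
Building a dominant seventh chord on B gives B-D#-F#-A.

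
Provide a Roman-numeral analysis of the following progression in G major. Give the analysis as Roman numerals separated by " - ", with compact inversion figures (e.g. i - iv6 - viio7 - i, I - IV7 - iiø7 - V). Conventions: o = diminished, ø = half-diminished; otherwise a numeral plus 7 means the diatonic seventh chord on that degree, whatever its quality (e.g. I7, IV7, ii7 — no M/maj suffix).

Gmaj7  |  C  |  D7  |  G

I7 - IV - V7 - I

Gmaj7 has root G, degree 1 in G major, so I7.
C: major triad on C = scale degree 4 → IV.
D7 has root D, degree 5 in G major, so V7.
G has root G, degree 1 in G major, so I.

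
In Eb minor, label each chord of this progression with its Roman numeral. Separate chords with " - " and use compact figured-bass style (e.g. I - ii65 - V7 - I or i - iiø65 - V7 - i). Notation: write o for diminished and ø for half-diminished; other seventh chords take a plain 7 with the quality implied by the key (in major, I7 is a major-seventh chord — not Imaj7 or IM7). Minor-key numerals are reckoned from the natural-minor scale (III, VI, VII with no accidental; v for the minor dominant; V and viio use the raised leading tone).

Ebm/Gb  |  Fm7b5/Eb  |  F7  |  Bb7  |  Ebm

Ebm/Gb: root Eb is the tonic; minor triad there is i6.
Fm7b5/Eb: half-diminished seventh chord on F = scale degree 2 → iiø42.
F7 is the secondary dominant of V (dominant seventh chord on F): V7/V.
Bb7 has root Bb, degree 5 in Eb minor, so V7.
Ebm: minor triad on Eb = scale degree 1 → i.

i6 - iiø42 - V7/V - V7 - i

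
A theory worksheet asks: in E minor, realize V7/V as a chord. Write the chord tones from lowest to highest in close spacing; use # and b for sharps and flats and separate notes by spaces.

F# A# C# E

V7/V is a secondary dominant — the dominant seventh of V. V in E minor is B, so the applied chord's root is F#, a perfect fifth above.
Building a dominant seventh chord on F# gives F#-A#-C#-E.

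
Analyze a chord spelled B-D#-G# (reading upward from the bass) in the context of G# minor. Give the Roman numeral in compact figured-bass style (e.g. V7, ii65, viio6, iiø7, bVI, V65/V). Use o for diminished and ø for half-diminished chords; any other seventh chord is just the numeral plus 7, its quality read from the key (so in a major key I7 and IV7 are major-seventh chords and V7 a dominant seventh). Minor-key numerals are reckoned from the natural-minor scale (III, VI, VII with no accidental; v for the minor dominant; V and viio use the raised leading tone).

Stacked in thirds the chord is G#-B-D#: a minor triad on G#.
G# is scale degree 1 in G# minor, and a minor triad on that degree is written i.
With B in the bass the chord is in first inversion, so the figured bass is 6.

i6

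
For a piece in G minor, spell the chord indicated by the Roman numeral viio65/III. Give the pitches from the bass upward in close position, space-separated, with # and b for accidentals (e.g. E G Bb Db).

C Eb Gb A

The slash marks an applied leading-tone chord: viio of III. In G minor, III is Bb, so the leading tone to it is A, a half step below.
Building a fully diminished seventh chord on A gives A-C-Eb-Gb.
The figured bass 65 indicates first inversion, placing the third (C) in the bass: C-Eb-Gb-A.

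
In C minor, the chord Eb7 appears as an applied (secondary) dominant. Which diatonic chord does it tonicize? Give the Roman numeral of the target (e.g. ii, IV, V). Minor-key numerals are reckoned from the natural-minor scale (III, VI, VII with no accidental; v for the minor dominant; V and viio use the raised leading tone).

VI

The chord is a dominant seventh chord on Eb.
A dominant resolves down a perfect fifth: Eb → Ab. In C minor, Ab is scale degree 6, i.e. VI.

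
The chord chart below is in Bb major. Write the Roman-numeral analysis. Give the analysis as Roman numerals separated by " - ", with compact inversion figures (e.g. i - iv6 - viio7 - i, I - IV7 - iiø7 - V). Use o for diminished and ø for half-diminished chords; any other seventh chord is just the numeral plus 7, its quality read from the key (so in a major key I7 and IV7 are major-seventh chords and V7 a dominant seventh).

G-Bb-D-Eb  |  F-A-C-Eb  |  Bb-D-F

G-Bb-D-Eb has root Eb, degree 4 in Bb major, so IV65.
F-A-C-Eb has root F, degree 5 in Bb major, so V7.
Bb-D-F: major triad on Bb = scale degree 1 → I.

IV65 - V7 - I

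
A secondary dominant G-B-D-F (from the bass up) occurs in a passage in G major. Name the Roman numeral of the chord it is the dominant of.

The chord is a dominant seventh chord on G.
A dominant resolves down a perfect fifth: G → C. In G major, C is scale degree 4, i.e. IV.

IV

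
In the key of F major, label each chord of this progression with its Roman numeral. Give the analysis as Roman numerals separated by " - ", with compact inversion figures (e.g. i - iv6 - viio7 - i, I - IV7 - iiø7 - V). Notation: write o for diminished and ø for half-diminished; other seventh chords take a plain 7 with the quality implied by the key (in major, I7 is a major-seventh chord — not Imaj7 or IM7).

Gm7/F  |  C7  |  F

Gm7/F has root G, degree 2 in F major, so ii42.
C7: dominant seventh chord on C = scale degree 5 → V7.
F: root F is the tonic; major triad there is I.

ii42 - V7 - I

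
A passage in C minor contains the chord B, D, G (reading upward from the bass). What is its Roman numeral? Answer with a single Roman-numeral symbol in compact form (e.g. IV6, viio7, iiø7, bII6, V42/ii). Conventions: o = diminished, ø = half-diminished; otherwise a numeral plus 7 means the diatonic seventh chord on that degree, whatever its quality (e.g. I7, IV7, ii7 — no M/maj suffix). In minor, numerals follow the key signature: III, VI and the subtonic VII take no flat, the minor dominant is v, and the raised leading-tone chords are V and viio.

The pitches G-B-D form a major triad rooted on G.
In C minor, G is the dominant; the diatonic major triad there is V.
With B in the bass the chord is in first inversion, so the figured bass is 6.

V6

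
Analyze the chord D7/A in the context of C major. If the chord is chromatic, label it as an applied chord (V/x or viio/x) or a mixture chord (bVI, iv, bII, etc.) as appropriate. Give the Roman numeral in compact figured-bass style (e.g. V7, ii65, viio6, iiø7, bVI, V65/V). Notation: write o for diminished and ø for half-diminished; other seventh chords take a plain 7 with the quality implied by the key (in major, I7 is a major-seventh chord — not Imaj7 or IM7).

Stacked in thirds the chord is D-F#-A-C: a dominant seventh chord on D.
D is not a diatonic chord root with this quality in C major, but it lies a perfect fifth above G (V), so the chord functions as an applied dominant of V.
With A in the bass the chord is in second inversion, so the figured bass is 43.

V43/V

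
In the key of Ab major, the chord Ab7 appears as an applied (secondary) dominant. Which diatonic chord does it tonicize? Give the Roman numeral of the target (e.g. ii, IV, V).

The chord is a dominant seventh chord on Ab.
A dominant resolves down a perfect fifth: Ab → Db. In Ab major, Db is scale degree 4, i.e. IV.

IV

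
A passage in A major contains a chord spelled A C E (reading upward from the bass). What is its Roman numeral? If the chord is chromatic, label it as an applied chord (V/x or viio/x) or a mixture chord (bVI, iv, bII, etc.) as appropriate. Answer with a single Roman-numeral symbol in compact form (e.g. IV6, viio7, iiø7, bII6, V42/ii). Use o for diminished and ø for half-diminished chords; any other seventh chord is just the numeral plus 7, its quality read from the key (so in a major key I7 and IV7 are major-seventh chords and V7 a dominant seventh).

The pitches A-C-E form a minor triad rooted on A.
A is the first degree of A major. This is the minor tonic, borrowed from the parallel minor.

i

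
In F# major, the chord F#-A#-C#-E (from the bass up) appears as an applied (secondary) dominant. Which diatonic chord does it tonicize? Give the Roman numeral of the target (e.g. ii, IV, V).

IV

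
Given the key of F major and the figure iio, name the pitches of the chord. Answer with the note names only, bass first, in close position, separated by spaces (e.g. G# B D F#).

iio is the diminished supertonic triad, borrowed from the parallel minor. In F major that root is G.
So the chord is G-Bb-Db, a diminished triad.

G Bb Db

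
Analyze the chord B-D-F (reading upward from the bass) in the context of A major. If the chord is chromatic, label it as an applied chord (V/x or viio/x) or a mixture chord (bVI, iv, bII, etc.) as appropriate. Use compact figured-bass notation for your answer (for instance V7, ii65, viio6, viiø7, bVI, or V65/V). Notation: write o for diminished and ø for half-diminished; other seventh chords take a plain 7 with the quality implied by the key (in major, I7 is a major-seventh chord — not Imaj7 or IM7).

Stacked in thirds the chord is B-D-F: a diminished triad on B.
B is the second degree of A major. This is the diminished supertonic triad, borrowed from the parallel minor.

iio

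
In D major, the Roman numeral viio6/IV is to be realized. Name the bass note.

The applied chord viio6/IV is rooted on F#: F#-A-C.
The figure 6 means first inversion — the third is in the bass.

A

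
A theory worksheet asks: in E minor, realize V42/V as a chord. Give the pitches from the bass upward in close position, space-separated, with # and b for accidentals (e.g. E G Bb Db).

The slash means an applied dominant: we want the dominant of V. In E minor, V is B major, and its dominant is built on F#.
Building a dominant seventh chord on F# gives F#-A#-C#-E.
The figured bass 42 indicates third inversion, placing the seventh (E) in the bass: E-F#-A#-C#.

E F# A# C#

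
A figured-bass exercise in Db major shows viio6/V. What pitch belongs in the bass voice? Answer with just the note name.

Bb

The applied chord viio6/V is rooted on G: G-Bb-Db.
The figure 6 means first inversion — the third is in the bass.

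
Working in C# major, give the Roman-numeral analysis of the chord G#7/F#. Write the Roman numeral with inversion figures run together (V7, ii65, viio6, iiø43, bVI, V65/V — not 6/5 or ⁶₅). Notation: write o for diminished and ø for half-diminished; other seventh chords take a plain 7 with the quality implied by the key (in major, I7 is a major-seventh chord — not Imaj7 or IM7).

Stacked in thirds the chord is G#-B#-D#-F#: a dominant seventh chord on G#.
G# is scale degree 5 in C# major, and a dominant seventh chord on that degree is written V7.
With F# in the bass the chord is in third inversion, so the figured bass is 42.

V42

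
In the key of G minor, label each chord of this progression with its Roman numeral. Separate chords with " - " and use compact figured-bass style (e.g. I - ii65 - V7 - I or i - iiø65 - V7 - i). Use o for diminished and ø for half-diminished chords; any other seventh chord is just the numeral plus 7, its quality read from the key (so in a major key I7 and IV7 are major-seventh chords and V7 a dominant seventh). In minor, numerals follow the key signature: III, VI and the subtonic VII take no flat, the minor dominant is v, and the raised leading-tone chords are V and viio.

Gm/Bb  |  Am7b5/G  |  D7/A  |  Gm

i6 - iiø42 - V43 - i

Gm/Bb has root G, degree 1 in G minor, so i6.
Am7b5/G has root A, degree 2 in G minor, so iiø42.
D7/A has root D, degree 5 in G minor, so V43.
Gm: minor triad on G = scale degree 1 → i.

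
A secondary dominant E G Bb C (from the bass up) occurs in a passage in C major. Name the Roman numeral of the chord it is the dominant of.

The chord is a dominant seventh chord on C.
A dominant resolves down a perfect fifth: C → F. In C major, F is scale degree 4, i.e. IV.

IV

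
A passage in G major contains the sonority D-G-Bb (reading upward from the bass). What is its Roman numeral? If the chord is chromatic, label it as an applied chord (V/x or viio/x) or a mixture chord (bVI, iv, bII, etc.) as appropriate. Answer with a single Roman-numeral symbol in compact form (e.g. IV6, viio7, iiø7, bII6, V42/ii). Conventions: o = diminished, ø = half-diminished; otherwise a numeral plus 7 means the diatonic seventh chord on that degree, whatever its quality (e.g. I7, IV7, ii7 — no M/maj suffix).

i64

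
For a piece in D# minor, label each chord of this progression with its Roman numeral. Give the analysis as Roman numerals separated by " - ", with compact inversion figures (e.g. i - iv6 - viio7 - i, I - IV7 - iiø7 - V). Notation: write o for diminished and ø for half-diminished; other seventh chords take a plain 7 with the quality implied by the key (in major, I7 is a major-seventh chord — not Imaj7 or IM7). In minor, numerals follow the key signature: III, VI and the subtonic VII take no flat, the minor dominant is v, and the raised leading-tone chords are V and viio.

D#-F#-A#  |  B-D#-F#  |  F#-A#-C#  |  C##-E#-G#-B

i - VI - III - viio7

D#-F#-A#: root D# is the tonic; minor triad there is i.
B-D#-F#: major triad on B = scale degree 6 → VI.
F#-A#-C#: major triad on F# = scale degree 3 → III.
C##-E#-G#-B: fully diminished seventh chord on C## = scale degree 7 → viio7.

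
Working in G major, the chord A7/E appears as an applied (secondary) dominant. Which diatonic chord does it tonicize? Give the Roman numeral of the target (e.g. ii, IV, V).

The chord is a dominant seventh chord on A.
A dominant resolves down a perfect fifth: A → D. In G major, D is scale degree 5, i.e. V.

V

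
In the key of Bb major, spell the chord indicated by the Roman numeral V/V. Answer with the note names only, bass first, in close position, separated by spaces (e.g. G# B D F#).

C E G

V/V is a secondary dominant — the dominant triad of V. V in Bb major is F, so the applied chord's root is C, a perfect fifth above.
Building a major triad on C gives C-E-G.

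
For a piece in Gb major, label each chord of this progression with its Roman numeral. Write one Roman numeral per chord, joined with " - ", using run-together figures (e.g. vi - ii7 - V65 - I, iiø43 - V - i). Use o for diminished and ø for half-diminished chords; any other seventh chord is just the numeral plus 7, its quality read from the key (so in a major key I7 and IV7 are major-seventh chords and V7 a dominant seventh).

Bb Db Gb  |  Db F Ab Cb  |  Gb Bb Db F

I6 - V7 - I7

Bb-Db-Gb: root Gb is the tonic; major triad there is I6.
Db-F-Ab-Cb has root Db, degree 5 in Gb major, so V7.
Gb-Bb-Db-F has root Gb, degree 1 in Gb major, so I7.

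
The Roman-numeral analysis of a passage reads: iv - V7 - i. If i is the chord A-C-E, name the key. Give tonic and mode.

A minor

i is given as A-C-E — a minor triad with root A.
If A is scale degree 1 and the mode makes that degree carry a minor triad, the tonic is A and the mode is minor.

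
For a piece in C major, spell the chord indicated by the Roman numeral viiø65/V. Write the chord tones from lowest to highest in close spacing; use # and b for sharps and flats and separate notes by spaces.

A C E F#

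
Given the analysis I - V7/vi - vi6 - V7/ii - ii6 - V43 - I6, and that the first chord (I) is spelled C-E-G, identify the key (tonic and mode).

C major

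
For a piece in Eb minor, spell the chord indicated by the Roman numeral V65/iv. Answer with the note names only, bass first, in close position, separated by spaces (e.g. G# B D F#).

G Bb Db Eb

V65/iv is a secondary dominant — the dominant seventh of iv. iv in Eb minor is Ab, so the applied chord's root is Eb, a perfect fifth above.
Building a dominant seventh chord on Eb gives Eb-G-Bb-Db.
With the 65 figure the chord is in first inversion; from the bass G upward in close position it reads G-Bb-Db-Eb.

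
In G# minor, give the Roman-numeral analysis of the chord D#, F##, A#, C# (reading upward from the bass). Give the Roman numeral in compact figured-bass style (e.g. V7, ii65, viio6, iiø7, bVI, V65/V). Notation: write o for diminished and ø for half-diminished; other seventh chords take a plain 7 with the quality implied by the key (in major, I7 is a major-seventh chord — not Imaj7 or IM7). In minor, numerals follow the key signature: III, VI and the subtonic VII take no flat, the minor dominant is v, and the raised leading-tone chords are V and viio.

The pitches D#-F##-A#-C# form a dominant seventh chord rooted on D#.
In G# minor, D# is the dominant; the diatonic dominant seventh chord there is V7.

V7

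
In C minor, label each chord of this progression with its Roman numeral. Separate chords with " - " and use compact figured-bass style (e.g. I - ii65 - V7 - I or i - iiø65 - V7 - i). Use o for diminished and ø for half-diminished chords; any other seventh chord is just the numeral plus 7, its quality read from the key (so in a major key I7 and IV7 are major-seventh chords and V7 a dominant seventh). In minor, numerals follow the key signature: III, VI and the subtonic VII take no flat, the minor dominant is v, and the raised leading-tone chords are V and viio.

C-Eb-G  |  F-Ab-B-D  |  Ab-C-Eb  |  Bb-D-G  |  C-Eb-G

i - viio43 - VI - v6 - i

C-Eb-G: root C is the tonic; minor triad there is i.
F-Ab-B-D: root B is the leading tone; fully diminished seventh chord there is viio43.
Ab-C-Eb: major triad on Ab = scale degree 6 → VI.
Bb-D-G: minor triad on G = scale degree 5 → v6.
C-Eb-G has root C, degree 1 in C minor, so i.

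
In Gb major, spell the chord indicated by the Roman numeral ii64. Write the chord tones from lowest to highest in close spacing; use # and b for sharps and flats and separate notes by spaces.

Eb Ab Cb

The numeral's case and figure indicate a minor triad. In Gb major its root, the second degree, is Ab.
That chord is spelled Ab-Cb-Eb.
The figured bass 64 indicates second inversion, placing the fifth (Eb) in the bass: Eb-Ab-Cb.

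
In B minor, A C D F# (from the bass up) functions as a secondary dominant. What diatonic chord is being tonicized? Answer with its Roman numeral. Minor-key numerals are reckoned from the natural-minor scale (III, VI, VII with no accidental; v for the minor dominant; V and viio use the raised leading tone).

The chord is a dominant seventh chord on D.
A dominant resolves down a perfect fifth: D → G. In B minor, G is scale degree 6, i.e. VI.

VI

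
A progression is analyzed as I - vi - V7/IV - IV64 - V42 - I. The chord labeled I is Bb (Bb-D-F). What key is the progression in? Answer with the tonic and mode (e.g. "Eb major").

The anchor chord is a major triad on Bb, labeled I.
If Bb is scale degree 1 and the mode makes that degree carry a major triad, the tonic is Bb and the mode is major.

Bb major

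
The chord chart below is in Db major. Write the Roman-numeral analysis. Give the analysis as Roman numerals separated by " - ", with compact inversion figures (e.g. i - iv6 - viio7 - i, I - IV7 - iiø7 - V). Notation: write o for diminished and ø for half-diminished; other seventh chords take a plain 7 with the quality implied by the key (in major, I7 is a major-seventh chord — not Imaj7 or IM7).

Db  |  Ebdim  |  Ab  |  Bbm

I - iio - V - vi

Db: root Db is the tonic; major triad there is I.
Ebdim: diminished triad on Eb — chromatic; iio (borrowed from the parallel minor).
Ab has root Ab, degree 5 in Db major, so V.
Bbm: minor triad on Bb = scale degree 6 → vi.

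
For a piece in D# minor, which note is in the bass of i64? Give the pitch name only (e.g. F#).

A#

i in D# minor has root D#; the chord is D#-F#-A#.
The figure 64 means second inversion — the fifth is in the bass.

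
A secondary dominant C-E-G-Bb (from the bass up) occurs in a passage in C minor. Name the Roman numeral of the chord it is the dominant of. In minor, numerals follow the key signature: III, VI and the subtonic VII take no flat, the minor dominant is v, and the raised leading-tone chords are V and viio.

iv

The chord is a dominant seventh chord on C.
A dominant resolves down a perfect fifth: C → F. In C minor, F is scale degree 4, i.e. iv.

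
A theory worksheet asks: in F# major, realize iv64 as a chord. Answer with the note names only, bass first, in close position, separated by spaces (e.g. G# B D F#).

Scale degree 4 in F# major is B; here the chord built on it is altered to a minor triad. iv64 is the minor subdominant, borrowed from the parallel minor.
So the chord is B-D-F#, a minor triad.
With the 64 figure the chord is in second inversion; from the bass F# upward in close position it reads F#-B-D.

F# B D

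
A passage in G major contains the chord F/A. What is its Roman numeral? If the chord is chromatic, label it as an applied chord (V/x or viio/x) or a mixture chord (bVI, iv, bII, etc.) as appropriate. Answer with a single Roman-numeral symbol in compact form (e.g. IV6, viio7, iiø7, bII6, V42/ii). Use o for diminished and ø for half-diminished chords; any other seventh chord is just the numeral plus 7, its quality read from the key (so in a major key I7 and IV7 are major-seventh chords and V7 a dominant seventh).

bVII6

Stacked in thirds the chord is F-A-C: a major triad on F.
F is the lowered seventh degree of G major (diatonic 7 would be F#). This is a major triad on the lowered seventh degree (the subtonic), borrowed from the parallel minor.
With A in the bass the chord is in first inversion, so the figured bass is 6.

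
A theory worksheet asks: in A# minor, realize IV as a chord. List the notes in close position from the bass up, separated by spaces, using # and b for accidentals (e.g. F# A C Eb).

D# F## A#

Scale degree 4 in A# minor is D#; here the chord built on it is altered to a major triad. IV is the major subdominant, borrowed from the parallel major.
So the chord is D#-F##-A#.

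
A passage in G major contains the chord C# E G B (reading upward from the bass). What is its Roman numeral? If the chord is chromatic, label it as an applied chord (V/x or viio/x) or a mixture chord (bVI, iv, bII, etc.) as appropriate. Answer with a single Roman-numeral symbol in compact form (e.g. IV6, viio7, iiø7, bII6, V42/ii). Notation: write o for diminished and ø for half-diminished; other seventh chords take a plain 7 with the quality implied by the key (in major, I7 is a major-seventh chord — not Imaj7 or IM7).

Stacked in thirds the chord is C#-E-G-B: a half-diminished seventh chord on C#.
C# sits a half step below D (V in G major); a diminished chord there is the applied leading-tone chord of V.

viiø7/V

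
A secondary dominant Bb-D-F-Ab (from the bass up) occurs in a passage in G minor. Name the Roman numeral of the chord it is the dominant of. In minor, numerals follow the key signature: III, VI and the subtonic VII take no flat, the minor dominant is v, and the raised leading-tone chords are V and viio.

VI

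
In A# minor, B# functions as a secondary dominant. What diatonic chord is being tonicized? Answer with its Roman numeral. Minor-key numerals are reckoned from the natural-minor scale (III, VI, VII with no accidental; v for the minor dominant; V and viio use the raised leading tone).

The chord is a major triad on B#.
A dominant resolves down a perfect fifth: B# → E#. In A# minor, E# is scale degree 5, i.e. V.

V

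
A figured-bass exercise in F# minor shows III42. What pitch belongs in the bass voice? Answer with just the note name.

III in F# minor has root A; the chord is A-C#-E-G#.
The figure 42 means third inversion — the seventh is in the bass.

G#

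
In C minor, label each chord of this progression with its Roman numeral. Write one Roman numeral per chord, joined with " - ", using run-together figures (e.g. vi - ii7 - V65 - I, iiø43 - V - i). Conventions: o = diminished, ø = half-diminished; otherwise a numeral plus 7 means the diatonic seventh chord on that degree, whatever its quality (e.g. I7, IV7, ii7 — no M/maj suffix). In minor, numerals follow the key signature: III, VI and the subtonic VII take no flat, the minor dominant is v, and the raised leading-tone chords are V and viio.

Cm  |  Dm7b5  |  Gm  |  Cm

i - iiø7 - v - i

Cm has root C, degree 1 in C minor, so i.
Dm7b5: root D is the supertonic; half-diminished seventh chord there is iiø7.
Gm: root G is the dominant; minor triad there is v.
Cm: root C is the tonic; minor triad there is i.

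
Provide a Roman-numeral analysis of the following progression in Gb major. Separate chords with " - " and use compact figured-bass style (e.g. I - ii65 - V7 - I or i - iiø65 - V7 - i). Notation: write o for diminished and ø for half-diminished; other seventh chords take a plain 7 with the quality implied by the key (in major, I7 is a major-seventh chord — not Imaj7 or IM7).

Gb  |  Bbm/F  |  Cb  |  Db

I - iii64 - IV - V

Gb has root Gb, degree 1 in Gb major, so I.
Bbm/F has root Bb, degree 3 in Gb major, so iii64.
Cb: major triad on Cb = scale degree 4 → IV.
Db has root Db, degree 5 in Gb major, so V.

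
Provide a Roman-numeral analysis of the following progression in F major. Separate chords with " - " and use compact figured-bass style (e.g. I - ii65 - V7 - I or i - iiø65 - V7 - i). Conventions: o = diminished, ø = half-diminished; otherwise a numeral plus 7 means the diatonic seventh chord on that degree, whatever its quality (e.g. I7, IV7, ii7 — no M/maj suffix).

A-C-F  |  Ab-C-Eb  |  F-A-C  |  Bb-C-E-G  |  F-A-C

A-C-F has root F, degree 1 in F major, so I6.
Ab-C-Eb: major triad on Ab — chromatic; bIII (borrowed from the parallel minor).
F-A-C has root F, degree 1 in F major, so I.
Bb-C-E-G: dominant seventh chord on C = scale degree 5 → V42.
F-A-C: major triad on F = scale degree 1 → I.

I6 - bIII - I - V42 - I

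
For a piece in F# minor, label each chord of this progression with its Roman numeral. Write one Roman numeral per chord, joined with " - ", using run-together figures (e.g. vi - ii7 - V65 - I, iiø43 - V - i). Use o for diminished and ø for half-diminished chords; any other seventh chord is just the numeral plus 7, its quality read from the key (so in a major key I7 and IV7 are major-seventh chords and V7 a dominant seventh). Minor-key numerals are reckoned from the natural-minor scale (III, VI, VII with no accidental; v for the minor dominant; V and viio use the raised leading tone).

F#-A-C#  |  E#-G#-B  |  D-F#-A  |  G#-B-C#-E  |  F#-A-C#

i - viio - VI - v43 - i

F#-A-C#: root F# is the tonic; minor triad there is i.
E#-G#-B has root E#, degree 7 in F# minor, so viio.
D-F#-A: root D is the submediant; major triad there is VI.
G#-B-C#-E has root C#, degree 5 in F# minor, so v43.
F#-A-C#: minor triad on F# = scale degree 1 → i.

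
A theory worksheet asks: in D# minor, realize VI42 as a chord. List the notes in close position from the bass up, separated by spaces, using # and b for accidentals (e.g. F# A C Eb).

A# B D# F#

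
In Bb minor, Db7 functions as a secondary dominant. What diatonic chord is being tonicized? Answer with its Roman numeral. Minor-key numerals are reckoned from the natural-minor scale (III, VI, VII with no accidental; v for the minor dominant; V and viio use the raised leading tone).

VI

The chord is a dominant seventh chord on Db.
A dominant resolves down a perfect fifth: Db → Gb. In Bb minor, Gb is scale degree 6, i.e. VI.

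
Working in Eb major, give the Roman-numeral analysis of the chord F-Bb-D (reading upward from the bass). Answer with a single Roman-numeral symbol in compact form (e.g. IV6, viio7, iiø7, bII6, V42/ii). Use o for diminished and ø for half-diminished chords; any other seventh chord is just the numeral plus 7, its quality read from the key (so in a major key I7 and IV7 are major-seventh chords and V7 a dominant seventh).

Stacked in thirds the chord is Bb-D-F: a major triad on Bb.
In Eb major, Bb is the dominant; the diatonic major triad there is V.
With F in the bass the chord is in second inversion, so the figured bass is 64.

V64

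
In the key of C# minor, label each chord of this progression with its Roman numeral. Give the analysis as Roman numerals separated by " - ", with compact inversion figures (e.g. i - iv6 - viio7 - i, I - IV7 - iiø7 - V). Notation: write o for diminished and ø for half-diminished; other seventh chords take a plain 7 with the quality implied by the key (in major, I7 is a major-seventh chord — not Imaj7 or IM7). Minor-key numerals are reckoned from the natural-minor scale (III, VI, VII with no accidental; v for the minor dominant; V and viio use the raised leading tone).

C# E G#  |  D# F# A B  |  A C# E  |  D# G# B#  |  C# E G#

C#-E-G# has root C#, degree 1 in C# minor, so i.
D#-F#-A-B: root B is the subtonic; dominant seventh chord there is VII65.
A-C#-E: root A is the submediant; major triad there is VI.
D#-G#-B# has root G#, degree 5 in C# minor, so V64.
C#-E-G#: root C# is the tonic; minor triad there is i.

i - VII65 - VI - V64 - i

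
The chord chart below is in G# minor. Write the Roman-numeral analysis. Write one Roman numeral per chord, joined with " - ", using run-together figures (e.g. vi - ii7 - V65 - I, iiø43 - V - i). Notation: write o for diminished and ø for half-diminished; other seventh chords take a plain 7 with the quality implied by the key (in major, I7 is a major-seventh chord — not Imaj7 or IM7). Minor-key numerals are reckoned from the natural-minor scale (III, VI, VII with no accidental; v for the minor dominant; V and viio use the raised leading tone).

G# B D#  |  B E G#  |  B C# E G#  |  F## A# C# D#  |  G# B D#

i - VI64 - iv42 - V65 - i

G#-B-D#: root G# is the tonic; minor triad there is i.
B-E-G#: root E is the submediant; major triad there is VI64.
B-C#-E-G# has root C#, degree 4 in G# minor, so iv42.
F##-A#-C#-D#: dominant seventh chord on D# = scale degree 5 → V65.
G#-B-D# has root G#, degree 1 in G# minor, so i.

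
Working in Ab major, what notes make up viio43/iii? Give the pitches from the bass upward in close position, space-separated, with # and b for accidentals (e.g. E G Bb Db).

viio43/iii is a secondary leading-tone chord. The target iii is C in Ab major; the applied chord is rooted a semitone below, on B.
Building a fully diminished seventh chord on B gives B-D-F-Ab.
With the 43 figure the chord is in second inversion; from the bass F upward in close position it reads F-Ab-B-D.

F Ab B D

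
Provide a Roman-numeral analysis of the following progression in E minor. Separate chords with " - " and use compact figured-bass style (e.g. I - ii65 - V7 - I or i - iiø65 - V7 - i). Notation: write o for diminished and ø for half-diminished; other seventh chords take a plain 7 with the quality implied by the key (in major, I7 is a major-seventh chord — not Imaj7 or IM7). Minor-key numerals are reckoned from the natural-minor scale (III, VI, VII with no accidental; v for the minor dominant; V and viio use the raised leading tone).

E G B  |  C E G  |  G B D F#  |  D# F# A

i - VI - III7 - viio

E-G-B: root E is the tonic; minor triad there is i.
C-E-G: root C is the submediant; major triad there is VI.
G-B-D-F#: root G is the mediant; major seventh chord there is III7.
D#-F#-A: root D# is the leading tone; diminished triad there is viio.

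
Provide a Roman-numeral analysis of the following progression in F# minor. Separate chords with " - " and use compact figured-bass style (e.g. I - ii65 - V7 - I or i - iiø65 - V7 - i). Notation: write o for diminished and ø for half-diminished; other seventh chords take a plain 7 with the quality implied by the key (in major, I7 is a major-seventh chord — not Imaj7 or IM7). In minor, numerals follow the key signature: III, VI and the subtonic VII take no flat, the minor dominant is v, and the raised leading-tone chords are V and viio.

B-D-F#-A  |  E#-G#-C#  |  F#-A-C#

B-D-F#-A has root B, degree 4 in F# minor, so iv7.
E#-G#-C# has root C#, degree 5 in F# minor, so V6.
F#-A-C# has root F#, degree 1 in F# minor, so i.

iv7 - V6 - i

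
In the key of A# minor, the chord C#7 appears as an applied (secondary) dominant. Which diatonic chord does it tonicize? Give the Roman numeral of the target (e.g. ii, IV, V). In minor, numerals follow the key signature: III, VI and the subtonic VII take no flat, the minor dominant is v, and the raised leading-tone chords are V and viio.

VI

The chord is a dominant seventh chord on C#.
A dominant resolves down a perfect fifth: C# → F#. In A# minor, F# is scale degree 6, i.e. VI.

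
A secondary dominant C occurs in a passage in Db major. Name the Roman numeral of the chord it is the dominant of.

iii

The chord is a major triad on C.
A dominant resolves down a perfect fifth: C → F. In Db major, F is scale degree 3, i.e. iii.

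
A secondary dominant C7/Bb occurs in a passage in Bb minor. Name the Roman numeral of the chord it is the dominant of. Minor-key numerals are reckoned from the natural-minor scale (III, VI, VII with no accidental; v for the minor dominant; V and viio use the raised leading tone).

V

The chord is a dominant seventh chord on C.
A dominant resolves down a perfect fifth: C → F. In Bb minor, F is scale degree 5, i.e. V.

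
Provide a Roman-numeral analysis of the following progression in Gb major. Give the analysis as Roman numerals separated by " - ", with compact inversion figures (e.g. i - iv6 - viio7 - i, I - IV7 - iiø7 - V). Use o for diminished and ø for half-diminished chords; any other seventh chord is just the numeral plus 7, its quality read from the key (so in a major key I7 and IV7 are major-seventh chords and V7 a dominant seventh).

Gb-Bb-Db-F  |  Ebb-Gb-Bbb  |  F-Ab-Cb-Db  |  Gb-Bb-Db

Gb-Bb-Db-F: root Gb is the tonic; major seventh chord there is I7.
Ebb-Gb-Bbb: major triad on Ebb — chromatic; bVI (borrowed from the parallel minor).
F-Ab-Cb-Db: dominant seventh chord on Db = scale degree 5 → V65.
Gb-Bb-Db: root Gb is the tonic; major triad there is I.

I7 - bVI - V65 - I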